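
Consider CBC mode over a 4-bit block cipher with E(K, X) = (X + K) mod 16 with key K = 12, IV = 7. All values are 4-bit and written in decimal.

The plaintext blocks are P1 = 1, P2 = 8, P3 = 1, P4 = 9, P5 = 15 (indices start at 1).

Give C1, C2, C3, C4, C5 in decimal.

CBC encryption: C_i = E(K, P_i ⊕ C_{i−1}), with C_{0} = IV.
C1: P1 ⊕ 7 = 6; E(K, 6) = 2.
C2: P2 ⊕ 2 = 10; E(K, 10) = 6.
C3: P3 ⊕ 6 = 7; E(K, 7) = 3.
C4: P4 ⊕ 3 = 10; E(K, 10) = 6.
C5: P5 ⊕ 6 = 9; E(K, 9) = 5.

C1 = 2, C2 = 6, C3 = 3, C4 = 6, C5 = 5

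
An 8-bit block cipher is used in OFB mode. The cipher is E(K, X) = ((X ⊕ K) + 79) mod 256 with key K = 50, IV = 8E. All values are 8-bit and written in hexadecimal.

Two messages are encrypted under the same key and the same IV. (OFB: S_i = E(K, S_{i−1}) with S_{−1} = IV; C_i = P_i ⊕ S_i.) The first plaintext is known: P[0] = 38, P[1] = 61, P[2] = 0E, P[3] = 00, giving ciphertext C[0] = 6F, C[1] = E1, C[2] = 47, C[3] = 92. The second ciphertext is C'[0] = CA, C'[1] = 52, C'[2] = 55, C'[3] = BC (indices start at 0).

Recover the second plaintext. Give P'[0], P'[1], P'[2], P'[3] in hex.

P'[0] = 9D, P'[1] = D2, P'[2] = 1C, P'[3] = 2E

In OFB with a reused IV, both messages share the same keystream S_i, so C_i ⊕ C'_i = P_i ⊕ P'_i and thus P'_i = P_i ⊕ C_i ⊕ C'_i.
P'[0]: 38 ⊕ 6F ⊕ CA = 9D.
P'[1]: 61 ⊕ E1 ⊕ 52 = D2.
P'[2]: 0E ⊕ 47 ⊕ 55 = 1C.
P'[3]: 00 ⊕ 92 ⊕ BC = 2E.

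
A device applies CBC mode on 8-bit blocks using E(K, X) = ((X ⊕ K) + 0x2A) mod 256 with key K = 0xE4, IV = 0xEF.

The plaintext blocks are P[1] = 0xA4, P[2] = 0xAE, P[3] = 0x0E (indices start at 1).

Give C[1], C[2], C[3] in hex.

CBC encryption: C_i = E(K, P_i ⊕ C_{i−1}), with C_{0} = IV.
C[1]: P[1] ⊕ 0xEF = 0x4B; E(K, 0x4B) = 0xD9.
C[2]: P[2] ⊕ 0xD9 = 0x77; E(K, 0x77) = 0xBD.
C[3]: P[3] ⊕ 0xBD = 0xB3; E(K, 0xB3) = 0x81.

C[1] = 0xD9, C[2] = 0xBD, C[3] = 0x81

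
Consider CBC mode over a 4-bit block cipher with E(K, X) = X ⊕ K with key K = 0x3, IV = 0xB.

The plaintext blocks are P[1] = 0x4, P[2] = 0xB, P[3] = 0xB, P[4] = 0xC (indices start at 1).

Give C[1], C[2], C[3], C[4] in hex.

C[1] = 0xC, C[2] = 0x4, C[3] = 0xC, C[4] = 0x3

CBC encryption: C_i = E(K, P_i ⊕ C_{i−1}), with C_{0} = IV.
C[1]: P[1] ⊕ 0xB = 0xF; E(K, 0xF) = 0xC.
C[2]: P[2] ⊕ 0xC = 0x7; E(K, 0x7) = 0x4.
C[3]: P[3] ⊕ 0x4 = 0xF; E(K, 0xF) = 0xC.
C[4]: P[4] ⊕ 0xC = 0x0; E(K, 0x0) = 0x3.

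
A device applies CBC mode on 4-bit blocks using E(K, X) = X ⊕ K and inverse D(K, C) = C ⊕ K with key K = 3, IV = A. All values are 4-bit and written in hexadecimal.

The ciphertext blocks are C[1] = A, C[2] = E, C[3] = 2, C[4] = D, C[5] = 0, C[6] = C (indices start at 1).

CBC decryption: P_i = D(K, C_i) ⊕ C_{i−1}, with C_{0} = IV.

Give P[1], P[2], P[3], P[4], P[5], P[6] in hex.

P[1] = 3, P[2] = 7, P[3] = F, P[4] = C, P[5] = E, P[6] = F

P[1]: D(K, A) = 9; 9 ⊕ A = 3.
P[2]: D(K, E) = D; D ⊕ A = 7.
P[3]: D(K, 2) = 1; 1 ⊕ E = F.
P[4]: D(K, D) = E; E ⊕ 2 = C.
P[5]: D(K, 0) = 3; 3 ⊕ D = E.
P[6]: D(K, C) = F; F ⊕ 0 = F.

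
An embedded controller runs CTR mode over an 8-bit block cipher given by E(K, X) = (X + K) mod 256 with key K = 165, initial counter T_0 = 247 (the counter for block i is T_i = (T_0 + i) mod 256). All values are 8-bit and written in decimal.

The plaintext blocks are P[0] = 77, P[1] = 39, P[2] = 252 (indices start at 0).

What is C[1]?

CTR encryption: S_i = E(K, T_i) where T_i is the counter for block i; C_i = P_i ⊕ S_i.
C[0]: T = 247, S = E(K, T) = 156; 77 ⊕ 156 = 209.
C[1]: T = 248, S = E(K, T) = 157; 39 ⊕ 157 = 186.

C[1] = 186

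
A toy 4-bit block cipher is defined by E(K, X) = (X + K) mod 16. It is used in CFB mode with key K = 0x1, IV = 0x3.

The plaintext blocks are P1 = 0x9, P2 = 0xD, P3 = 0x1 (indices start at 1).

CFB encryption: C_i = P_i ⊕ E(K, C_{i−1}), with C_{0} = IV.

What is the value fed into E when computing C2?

0xD

C1: E(K, 0x3) = 0x4; 0x9 ⊕ 0x4 = 0xD.
C2: E(K, 0xD) = 0xE; 0xD ⊕ 0xE = 0x3.
So the input to E for block 2 is 0xD.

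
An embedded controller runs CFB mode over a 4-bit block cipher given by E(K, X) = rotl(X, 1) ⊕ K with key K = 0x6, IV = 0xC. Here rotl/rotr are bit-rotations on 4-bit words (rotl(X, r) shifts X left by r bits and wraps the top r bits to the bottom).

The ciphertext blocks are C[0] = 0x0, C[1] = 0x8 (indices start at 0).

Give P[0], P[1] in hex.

P[0] = 0xF, P[1] = 0xE

CFB decryption: P_i = C_i ⊕ E(K, C_{i−1}), with C_{−1} = IV.
P[0]: E(K, 0xC) = 0xF; 0x0 ⊕ 0xF = 0xF.
P[1]: E(K, 0x0) = 0x6; 0x8 ⊕ 0x6 = 0xE.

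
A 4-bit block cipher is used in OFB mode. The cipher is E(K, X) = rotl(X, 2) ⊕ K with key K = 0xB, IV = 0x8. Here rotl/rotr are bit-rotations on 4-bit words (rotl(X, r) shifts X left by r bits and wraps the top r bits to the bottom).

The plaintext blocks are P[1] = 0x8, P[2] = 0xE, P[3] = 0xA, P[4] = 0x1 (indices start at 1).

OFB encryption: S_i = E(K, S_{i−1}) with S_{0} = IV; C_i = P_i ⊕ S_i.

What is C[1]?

C[1]: S = E(K, 0x8) = 0x9; 0x8 ⊕ 0x9 = 0x1.

C[1] = 0x1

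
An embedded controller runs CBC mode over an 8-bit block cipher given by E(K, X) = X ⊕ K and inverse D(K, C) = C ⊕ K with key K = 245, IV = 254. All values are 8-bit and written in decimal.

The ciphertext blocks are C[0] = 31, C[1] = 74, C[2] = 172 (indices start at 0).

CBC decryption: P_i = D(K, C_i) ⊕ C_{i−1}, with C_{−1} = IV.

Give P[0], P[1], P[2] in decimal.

P[0] = 20, P[1] = 160, P[2] = 19

P[0]: D(K, 31) = 234; 234 ⊕ 254 = 20.
P[1]: D(K, 74) = 191; 191 ⊕ 31 = 160.
P[2]: D(K, 172) = 89; 89 ⊕ 74 = 19.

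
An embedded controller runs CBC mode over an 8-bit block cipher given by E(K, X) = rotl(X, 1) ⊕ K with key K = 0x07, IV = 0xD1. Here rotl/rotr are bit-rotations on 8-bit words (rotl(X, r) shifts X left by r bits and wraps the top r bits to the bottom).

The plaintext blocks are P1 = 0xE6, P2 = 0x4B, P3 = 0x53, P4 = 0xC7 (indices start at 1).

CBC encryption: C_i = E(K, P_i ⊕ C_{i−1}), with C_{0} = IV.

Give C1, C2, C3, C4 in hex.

C1: P1 ⊕ 0xD1 = 0x37; E(K, 0x37) = 0x69.
C2: P2 ⊕ 0x69 = 0x22; E(K, 0x22) = 0x43.
C3: P3 ⊕ 0x43 = 0x10; E(K, 0x10) = 0x27.
C4: P4 ⊕ 0x27 = 0xE0; E(K, 0xE0) = 0xC6.

C1 = 0x69, C2 = 0x43, C3 = 0x27, C4 = 0xC6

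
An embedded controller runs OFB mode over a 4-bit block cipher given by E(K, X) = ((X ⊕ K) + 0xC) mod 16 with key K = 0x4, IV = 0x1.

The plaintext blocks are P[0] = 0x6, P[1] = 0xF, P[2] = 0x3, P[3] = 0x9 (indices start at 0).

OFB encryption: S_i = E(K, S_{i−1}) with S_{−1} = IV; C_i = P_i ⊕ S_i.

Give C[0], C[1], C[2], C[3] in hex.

C[0]: S = E(K, 0x1) = 0x1; 0x6 ⊕ 0x1 = 0x7.
C[1]: S = E(K, 0x1) = 0x1; 0xF ⊕ 0x1 = 0xE.
C[2]: S = E(K, 0x1) = 0x1; 0x3 ⊕ 0x1 = 0x2.
C[3]: S = E(K, 0x1) = 0x1; 0x9 ⊕ 0x1 = 0x8.

C[0] = 0x7, C[1] = 0xE, C[2] = 0x2, C[3] = 0x8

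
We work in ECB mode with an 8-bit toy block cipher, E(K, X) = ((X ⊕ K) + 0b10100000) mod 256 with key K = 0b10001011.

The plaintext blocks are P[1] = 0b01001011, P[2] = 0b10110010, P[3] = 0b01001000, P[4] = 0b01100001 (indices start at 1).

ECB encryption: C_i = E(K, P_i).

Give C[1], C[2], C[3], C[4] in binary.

C[1]: E(K, 0b01001011) = 0b01100000.
C[2]: E(K, 0b10110010) = 0b11011001.
C[3]: E(K, 0b01001000) = 0b01100011.
C[4]: E(K, 0b01100001) = 0b10001010.

C[1] = 0b01100000, C[2] = 0b11011001, C[3] = 0b01100011, C[4] = 0b10001010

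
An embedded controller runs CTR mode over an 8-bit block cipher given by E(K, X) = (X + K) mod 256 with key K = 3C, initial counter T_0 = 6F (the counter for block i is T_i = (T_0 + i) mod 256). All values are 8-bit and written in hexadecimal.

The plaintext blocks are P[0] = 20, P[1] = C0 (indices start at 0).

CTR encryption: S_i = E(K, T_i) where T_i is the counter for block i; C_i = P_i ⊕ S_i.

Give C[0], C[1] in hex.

C[0]: T = 6F, S = E(K, T) = AB; 20 ⊕ AB = 8B.
C[1]: T = 70, S = E(K, T) = AC; C0 ⊕ AC = 6C.

C[0] = 8B, C[1] = 6C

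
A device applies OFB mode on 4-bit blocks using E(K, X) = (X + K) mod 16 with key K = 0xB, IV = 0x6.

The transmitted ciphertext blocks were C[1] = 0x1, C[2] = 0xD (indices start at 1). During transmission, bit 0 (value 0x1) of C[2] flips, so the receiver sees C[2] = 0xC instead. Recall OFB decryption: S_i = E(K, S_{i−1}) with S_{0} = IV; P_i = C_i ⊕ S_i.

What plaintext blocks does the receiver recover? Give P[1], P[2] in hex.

P[1] = 0x0, P[2] = 0x0

Only C[2] changed, to 0xC. In OFB, a change in C_i flips the same bit in P_i only; the keystream is unaffected. Decrypting the received ciphertext:
P[1]: S = E(K, 0x6) = 0x1; 0x1 ⊕ 0x1 = 0x0.
P[2]: S = E(K, 0x1) = 0xC; 0xC ⊕ 0xC = 0x0.
Blocks that differ from the original plaintext: P[2].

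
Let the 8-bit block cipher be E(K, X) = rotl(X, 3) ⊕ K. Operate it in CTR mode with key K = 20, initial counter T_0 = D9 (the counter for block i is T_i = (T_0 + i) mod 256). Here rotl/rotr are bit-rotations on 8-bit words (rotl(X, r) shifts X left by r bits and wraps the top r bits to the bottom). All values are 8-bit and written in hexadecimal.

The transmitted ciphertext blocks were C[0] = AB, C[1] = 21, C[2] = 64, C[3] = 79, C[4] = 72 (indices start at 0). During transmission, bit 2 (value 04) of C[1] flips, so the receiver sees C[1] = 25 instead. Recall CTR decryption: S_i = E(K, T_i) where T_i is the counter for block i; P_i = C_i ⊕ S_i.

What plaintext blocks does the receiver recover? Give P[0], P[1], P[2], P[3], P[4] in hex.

Only C[1] changed, to 25. In CTR, a change in C_i flips the same bit in P_i only; the keystream is unaffected. Decrypting the received ciphertext:
P[0]: T = D9, S = E(K, T) = EE; AB ⊕ EE = 45.
P[1]: T = DA, S = E(K, T) = F6; 25 ⊕ F6 = D3.
P[2]: T = DB, S = E(K, T) = FE; 64 ⊕ FE = 9A.
P[3]: T = DC, S = E(K, T) = C6; 79 ⊕ C6 = BF.
P[4]: T = DD, S = E(K, T) = CE; 72 ⊕ CE = BC.
Blocks that differ from the original plaintext: P[1].

P[0] = 45, P[1] = D3, P[2] = 9A, P[3] = BF, P[4] = BC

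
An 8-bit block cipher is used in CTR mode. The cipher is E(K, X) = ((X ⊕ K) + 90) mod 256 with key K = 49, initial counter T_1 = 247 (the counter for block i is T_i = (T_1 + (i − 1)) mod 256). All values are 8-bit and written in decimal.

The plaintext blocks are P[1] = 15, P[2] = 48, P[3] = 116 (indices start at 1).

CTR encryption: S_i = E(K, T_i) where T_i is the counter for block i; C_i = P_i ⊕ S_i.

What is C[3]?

C[3] = 86

C[1]: T = 247, S = E(K, T) = 32; 15 ⊕ 32 = 47.
C[2]: T = 248, S = E(K, T) = 35; 48 ⊕ 35 = 19.
C[3]: T = 249, S = E(K, T) = 34; 116 ⊕ 34 = 86.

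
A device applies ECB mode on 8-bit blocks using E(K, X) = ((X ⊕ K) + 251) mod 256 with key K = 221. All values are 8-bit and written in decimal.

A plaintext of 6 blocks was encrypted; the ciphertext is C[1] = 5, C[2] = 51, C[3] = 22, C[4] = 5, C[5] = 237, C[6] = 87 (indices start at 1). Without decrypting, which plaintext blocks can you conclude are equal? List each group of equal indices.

ECB encrypts each block independently with the same key, so equal ciphertext blocks imply equal plaintext blocks.
C[1] = C[4] = 5, so P[1] = P[4].

P[1] = P[4]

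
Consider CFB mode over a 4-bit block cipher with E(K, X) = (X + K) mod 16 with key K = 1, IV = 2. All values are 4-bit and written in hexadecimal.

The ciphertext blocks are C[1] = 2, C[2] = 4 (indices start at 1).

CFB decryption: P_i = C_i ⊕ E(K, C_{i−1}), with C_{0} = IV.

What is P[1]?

P[1] = 1

P[1]: E(K, 2) = 3; 2 ⊕ 3 = 1.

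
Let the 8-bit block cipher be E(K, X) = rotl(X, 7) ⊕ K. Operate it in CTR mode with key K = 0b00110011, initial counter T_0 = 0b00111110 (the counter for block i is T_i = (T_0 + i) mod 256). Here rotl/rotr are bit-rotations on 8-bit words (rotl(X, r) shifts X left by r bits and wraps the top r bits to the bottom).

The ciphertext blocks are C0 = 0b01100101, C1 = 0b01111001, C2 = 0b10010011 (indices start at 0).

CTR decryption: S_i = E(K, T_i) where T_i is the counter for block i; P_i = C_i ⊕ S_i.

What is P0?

P0 = 0b01001001

P0: T = 0b00111110, S = E(K, T) = 0b00101100; 0b01100101 ⊕ 0b00101100 = 0b01001001.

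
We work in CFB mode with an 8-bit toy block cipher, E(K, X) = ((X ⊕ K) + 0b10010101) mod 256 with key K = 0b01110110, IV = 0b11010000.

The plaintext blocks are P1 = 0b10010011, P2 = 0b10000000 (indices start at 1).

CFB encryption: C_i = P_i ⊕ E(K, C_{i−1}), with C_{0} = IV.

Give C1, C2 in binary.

C1: E(K, 0b11010000) = 0b00111011; 0b10010011 ⊕ 0b00111011 = 0b10101000.
C2: E(K, 0b10101000) = 0b01110011; 0b10000000 ⊕ 0b01110011 = 0b11110011.

C1 = 0b10101000, C2 = 0b11110011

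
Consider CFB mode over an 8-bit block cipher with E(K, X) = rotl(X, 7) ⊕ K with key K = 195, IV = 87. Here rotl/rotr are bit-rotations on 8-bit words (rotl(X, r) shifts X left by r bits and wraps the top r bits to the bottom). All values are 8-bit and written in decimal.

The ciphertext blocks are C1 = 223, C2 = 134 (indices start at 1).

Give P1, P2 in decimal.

P1 = 183, P2 = 170

CFB decryption: P_i = C_i ⊕ E(K, C_{i−1}), with C_{0} = IV.
P1: E(K, 87) = 104; 223 ⊕ 104 = 183.
P2: E(K, 223) = 44; 134 ⊕ 44 = 170.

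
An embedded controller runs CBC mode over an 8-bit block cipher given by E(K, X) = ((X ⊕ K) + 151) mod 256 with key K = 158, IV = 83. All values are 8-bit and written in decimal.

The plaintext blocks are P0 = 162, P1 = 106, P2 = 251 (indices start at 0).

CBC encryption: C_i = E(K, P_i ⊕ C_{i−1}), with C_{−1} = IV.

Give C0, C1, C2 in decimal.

C0 = 6, C1 = 137, C2 = 131

C0: P0 ⊕ 83 = 241; E(K, 241) = 6.
C1: P1 ⊕ 6 = 108; E(K, 108) = 137.
C2: P2 ⊕ 137 = 114; E(K, 114) = 131.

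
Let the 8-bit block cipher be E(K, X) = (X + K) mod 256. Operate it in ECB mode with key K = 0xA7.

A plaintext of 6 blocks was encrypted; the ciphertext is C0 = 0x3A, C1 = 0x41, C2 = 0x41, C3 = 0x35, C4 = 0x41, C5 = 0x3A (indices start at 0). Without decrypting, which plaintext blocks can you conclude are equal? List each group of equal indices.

ECB encrypts each block independently with the same key, so equal ciphertext blocks imply equal plaintext blocks.
C0 = C5 = 0x3A, so P0 = P5.
C1 = C2 = C4 = 0x41, so P1 = P2 = P4.

P0 = P5; P1 = P2 = P4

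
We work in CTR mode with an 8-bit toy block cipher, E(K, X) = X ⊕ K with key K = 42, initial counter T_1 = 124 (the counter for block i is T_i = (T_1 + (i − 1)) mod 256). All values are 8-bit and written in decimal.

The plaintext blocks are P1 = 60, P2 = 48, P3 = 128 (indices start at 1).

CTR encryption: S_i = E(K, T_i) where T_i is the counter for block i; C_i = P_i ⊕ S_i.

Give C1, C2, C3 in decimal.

C1: T = 124, S = E(K, T) = 86; 60 ⊕ 86 = 106.
C2: T = 125, S = E(K, T) = 87; 48 ⊕ 87 = 103.
C3: T = 126, S = E(K, T) = 84; 128 ⊕ 84 = 212.

C1 = 106, C2 = 103, C3 = 212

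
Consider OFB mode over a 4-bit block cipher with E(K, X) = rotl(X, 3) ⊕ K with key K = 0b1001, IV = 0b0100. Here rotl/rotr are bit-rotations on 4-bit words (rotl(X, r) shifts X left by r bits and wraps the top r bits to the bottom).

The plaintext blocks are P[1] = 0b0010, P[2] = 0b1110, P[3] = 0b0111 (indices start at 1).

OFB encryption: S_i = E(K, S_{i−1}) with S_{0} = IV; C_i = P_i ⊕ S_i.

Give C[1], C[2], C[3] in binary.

C[1] = 0b1001, C[2] = 0b1010, C[3] = 0b1100

C[1]: S = E(K, 0b0100) = 0b1011; 0b0010 ⊕ 0b1011 = 0b1001.
C[2]: S = E(K, 0b1011) = 0b0100; 0b1110 ⊕ 0b0100 = 0b1010.
C[3]: S = E(K, 0b0100) = 0b1011; 0b0111 ⊕ 0b1011 = 0b1100.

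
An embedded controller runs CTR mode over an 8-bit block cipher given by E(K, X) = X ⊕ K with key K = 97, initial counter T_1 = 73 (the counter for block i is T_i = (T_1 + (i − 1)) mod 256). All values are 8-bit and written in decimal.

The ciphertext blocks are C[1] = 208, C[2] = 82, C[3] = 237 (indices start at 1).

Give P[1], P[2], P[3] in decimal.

P[1] = 248, P[2] = 121, P[3] = 199

CTR decryption: S_i = E(K, T_i) where T_i is the counter for block i; P_i = C_i ⊕ S_i.
P[1]: T = 73, S = E(K, T) = 40; 208 ⊕ 40 = 248.
P[2]: T = 74, S = E(K, T) = 43; 82 ⊕ 43 = 121.
P[3]: T = 75, S = E(K, T) = 42; 237 ⊕ 42 = 199.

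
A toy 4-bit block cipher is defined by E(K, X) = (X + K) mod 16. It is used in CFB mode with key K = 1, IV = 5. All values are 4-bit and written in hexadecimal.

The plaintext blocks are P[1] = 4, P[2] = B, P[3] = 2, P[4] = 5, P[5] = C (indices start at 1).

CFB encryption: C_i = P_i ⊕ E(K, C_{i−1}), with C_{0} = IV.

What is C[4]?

C[4] = 9

C[1]: E(K, 5) = 6; 4 ⊕ 6 = 2.
C[2]: E(K, 2) = 3; B ⊕ 3 = 8.
C[3]: E(K, 8) = 9; 2 ⊕ 9 = B.
C[4]: E(K, B) = C; 5 ⊕ C = 9.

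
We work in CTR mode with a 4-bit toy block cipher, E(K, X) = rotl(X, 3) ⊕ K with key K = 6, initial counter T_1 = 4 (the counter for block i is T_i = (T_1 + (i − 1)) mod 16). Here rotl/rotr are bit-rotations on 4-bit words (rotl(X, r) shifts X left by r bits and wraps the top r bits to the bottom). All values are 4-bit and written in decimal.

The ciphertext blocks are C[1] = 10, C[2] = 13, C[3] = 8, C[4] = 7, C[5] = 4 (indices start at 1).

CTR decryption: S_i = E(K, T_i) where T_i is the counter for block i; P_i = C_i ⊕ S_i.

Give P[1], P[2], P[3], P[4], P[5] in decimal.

P[1] = 14, P[2] = 1, P[3] = 13, P[4] = 10, P[5] = 6

P[1]: T = 4, S = E(K, T) = 4; 10 ⊕ 4 = 14.
P[2]: T = 5, S = E(K, T) = 12; 13 ⊕ 12 = 1.
P[3]: T = 6, S = E(K, T) = 5; 8 ⊕ 5 = 13.
P[4]: T = 7, S = E(K, T) = 13; 7 ⊕ 13 = 10.
P[5]: T = 8, S = E(K, T) = 2; 4 ⊕ 2 = 6.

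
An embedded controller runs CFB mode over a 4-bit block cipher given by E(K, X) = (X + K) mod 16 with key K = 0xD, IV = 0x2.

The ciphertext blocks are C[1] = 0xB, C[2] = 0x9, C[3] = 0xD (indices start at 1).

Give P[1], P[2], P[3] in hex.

P[1] = 0x4, P[2] = 0x1, P[3] = 0xB

CFB decryption: P_i = C_i ⊕ E(K, C_{i−1}), with C_{0} = IV.
P[1]: E(K, 0x2) = 0xF; 0xB ⊕ 0xF = 0x4.
P[2]: E(K, 0xB) = 0x8; 0x9 ⊕ 0x8 = 0x1.
P[3]: E(K, 0x9) = 0x6; 0xD ⊕ 0x6 = 0xB.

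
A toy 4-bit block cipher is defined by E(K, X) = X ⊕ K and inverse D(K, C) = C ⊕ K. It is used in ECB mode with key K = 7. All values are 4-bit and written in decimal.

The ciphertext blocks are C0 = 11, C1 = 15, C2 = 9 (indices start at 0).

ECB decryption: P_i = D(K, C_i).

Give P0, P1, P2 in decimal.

P0 = 12, P1 = 8, P2 = 14

P0: D(K, 11) = 12.
P1: D(K, 15) = 8.
P2: D(K, 9) = 14.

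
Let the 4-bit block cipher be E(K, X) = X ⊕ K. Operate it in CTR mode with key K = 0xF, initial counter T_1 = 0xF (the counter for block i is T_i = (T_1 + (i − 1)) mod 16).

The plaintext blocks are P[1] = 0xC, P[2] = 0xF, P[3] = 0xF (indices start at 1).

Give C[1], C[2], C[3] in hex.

C[1] = 0xC, C[2] = 0x0, C[3] = 0x1

CTR encryption: S_i = E(K, T_i) where T_i is the counter for block i; C_i = P_i ⊕ S_i.
C[1]: T = 0xF, S = E(K, T) = 0x0; 0xC ⊕ 0x0 = 0xC.
C[2]: T = 0x0, S = E(K, T) = 0xF; 0xF ⊕ 0xF = 0x0.
C[3]: T = 0x1, S = E(K, T) = 0xE; 0xF ⊕ 0xE = 0x1.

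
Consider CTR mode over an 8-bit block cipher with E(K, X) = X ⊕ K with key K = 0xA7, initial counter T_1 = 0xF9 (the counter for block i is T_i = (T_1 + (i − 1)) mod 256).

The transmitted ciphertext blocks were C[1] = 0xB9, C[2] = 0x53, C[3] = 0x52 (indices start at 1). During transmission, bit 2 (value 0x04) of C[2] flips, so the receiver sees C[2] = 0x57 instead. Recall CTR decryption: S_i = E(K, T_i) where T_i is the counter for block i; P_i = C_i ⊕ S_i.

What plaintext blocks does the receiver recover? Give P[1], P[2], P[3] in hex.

Only C[2] changed, to 0x57. In CTR, a change in C_i flips the same bit in P_i only; the keystream is unaffected. Decrypting the received ciphertext:
P[1]: T = 0xF9, S = E(K, T) = 0x5E; 0xB9 ⊕ 0x5E = 0xE7.
P[2]: T = 0xFA, S = E(K, T) = 0x5D; 0x57 ⊕ 0x5D = 0x0A.
P[3]: T = 0xFB, S = E(K, T) = 0x5C; 0x52 ⊕ 0x5C = 0x0E.
Blocks that differ from the original plaintext: P[2].

P[1] = 0xE7, P[2] = 0x0A, P[3] = 0x0E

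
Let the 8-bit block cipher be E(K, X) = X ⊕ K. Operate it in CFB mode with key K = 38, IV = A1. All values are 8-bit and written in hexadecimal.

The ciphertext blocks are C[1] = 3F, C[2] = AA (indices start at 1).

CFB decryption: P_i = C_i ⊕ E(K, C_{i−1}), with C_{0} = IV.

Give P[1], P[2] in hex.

P[1] = A6, P[2] = AD

P[1]: E(K, A1) = 99; 3F ⊕ 99 = A6.
P[2]: E(K, 3F) = 07; AA ⊕ 07 = AD.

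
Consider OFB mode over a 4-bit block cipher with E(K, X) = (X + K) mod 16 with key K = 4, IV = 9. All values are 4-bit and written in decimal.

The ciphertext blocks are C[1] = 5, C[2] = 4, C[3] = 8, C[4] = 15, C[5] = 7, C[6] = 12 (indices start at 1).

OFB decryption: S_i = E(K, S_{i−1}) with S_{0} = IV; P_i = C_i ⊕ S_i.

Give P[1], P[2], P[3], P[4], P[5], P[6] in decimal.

P[1] = 8, P[2] = 5, P[3] = 13, P[4] = 6, P[5] = 10, P[6] = 13

P[1]: S = E(K, 9) = 13; 5 ⊕ 13 = 8.
P[2]: S = E(K, 13) = 1; 4 ⊕ 1 = 5.
P[3]: S = E(K, 1) = 5; 8 ⊕ 5 = 13.
P[4]: S = E(K, 5) = 9; 15 ⊕ 9 = 6.
P[5]: S = E(K, 9) = 13; 7 ⊕ 13 = 10.
P[6]: S = E(K, 13) = 1; 12 ⊕ 1 = 13.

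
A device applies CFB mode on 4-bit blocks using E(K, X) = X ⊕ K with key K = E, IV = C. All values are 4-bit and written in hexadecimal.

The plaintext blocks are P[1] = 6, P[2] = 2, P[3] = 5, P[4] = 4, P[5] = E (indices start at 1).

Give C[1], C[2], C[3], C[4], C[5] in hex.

CFB encryption: C_i = P_i ⊕ E(K, C_{i−1}), with C_{0} = IV.
C[1]: E(K, C) = 2; 6 ⊕ 2 = 4.
C[2]: E(K, 4) = A; 2 ⊕ A = 8.
C[3]: E(K, 8) = 6; 5 ⊕ 6 = 3.
C[4]: E(K, 3) = D; 4 ⊕ D = 9.
C[5]: E(K, 9) = 7; E ⊕ 7 = 9.

C[1] = 4, C[2] = 8, C[3] = 3, C[4] = 9, C[5] = 9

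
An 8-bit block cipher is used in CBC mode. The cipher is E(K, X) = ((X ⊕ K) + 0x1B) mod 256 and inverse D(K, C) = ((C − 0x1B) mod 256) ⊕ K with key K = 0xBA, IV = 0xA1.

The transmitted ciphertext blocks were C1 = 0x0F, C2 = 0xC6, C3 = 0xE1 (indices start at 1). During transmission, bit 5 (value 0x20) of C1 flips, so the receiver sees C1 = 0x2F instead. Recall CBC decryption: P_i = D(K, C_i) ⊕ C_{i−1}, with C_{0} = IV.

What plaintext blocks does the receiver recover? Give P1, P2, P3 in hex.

Only C1 changed, to 0x2F. In CBC, a change in C_i garbles P_i and flips the same bit in P_{i+1}. Decrypting the received ciphertext:
P1: D(K, 0x2F) = 0xAE; 0xAE ⊕ 0xA1 = 0x0F.
P2: D(K, 0xC6) = 0x11; 0x11 ⊕ 0x2F = 0x3E.
P3: D(K, 0xE1) = 0x7C; 0x7C ⊕ 0xC6 = 0xBA.
Blocks that differ from the original plaintext: P1, P2.

P1 = 0x0F, P2 = 0x3E, P3 = 0xBA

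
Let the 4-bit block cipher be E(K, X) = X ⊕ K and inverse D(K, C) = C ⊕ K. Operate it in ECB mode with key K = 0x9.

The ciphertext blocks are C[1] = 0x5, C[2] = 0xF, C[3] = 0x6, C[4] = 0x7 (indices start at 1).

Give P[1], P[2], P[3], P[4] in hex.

ECB decryption: P_i = D(K, C_i).
P[1]: D(K, 0x5) = 0xC.
P[2]: D(K, 0xF) = 0x6.
P[3]: D(K, 0x6) = 0xF.
P[4]: D(K, 0x7) = 0xE.

P[1] = 0xC, P[2] = 0x6, P[3] = 0xF, P[4] = 0xE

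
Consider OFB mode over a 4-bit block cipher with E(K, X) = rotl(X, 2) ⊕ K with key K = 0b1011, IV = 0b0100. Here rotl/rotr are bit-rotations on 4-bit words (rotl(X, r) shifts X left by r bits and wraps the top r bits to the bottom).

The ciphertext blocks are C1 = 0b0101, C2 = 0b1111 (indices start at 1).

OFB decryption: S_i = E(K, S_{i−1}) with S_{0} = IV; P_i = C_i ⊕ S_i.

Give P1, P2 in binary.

P1: S = E(K, 0b0100) = 0b1010; 0b0101 ⊕ 0b1010 = 0b1111.
P2: S = E(K, 0b1010) = 0b0001; 0b1111 ⊕ 0b0001 = 0b1110.

P1 = 0b1111, P2 = 0b1110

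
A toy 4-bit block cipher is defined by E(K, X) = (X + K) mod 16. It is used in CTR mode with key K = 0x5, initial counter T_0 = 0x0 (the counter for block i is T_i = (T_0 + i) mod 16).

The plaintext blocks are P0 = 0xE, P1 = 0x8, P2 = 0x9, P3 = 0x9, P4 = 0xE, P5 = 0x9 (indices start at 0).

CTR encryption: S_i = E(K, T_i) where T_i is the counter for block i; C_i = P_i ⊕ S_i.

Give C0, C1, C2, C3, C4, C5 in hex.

C0: T = 0x0, S = E(K, T) = 0x5; 0xE ⊕ 0x5 = 0xB.
C1: T = 0x1, S = E(K, T) = 0x6; 0x8 ⊕ 0x6 = 0xE.
C2: T = 0x2, S = E(K, T) = 0x7; 0x9 ⊕ 0x7 = 0xE.
C3: T = 0x3, S = E(K, T) = 0x8; 0x9 ⊕ 0x8 = 0x1.
C4: T = 0x4, S = E(K, T) = 0x9; 0xE ⊕ 0x9 = 0x7.
C5: T = 0x5, S = E(K, T) = 0xA; 0x9 ⊕ 0xA = 0x3.

C0 = 0xB, C1 = 0xE, C2 = 0xE, C3 = 0x1, C4 = 0x7, C5 = 0x3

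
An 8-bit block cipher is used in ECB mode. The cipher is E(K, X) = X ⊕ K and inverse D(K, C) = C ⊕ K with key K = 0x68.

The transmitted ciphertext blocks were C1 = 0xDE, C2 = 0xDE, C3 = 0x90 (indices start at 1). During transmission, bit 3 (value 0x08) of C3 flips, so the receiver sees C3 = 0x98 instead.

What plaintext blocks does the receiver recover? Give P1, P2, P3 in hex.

ECB decryption: P_i = D(K, C_i).
Only C3 changed, to 0x98. In ECB, a change in C_i affects only P_i. Decrypting the received ciphertext:
P1: D(K, 0xDE) = 0xB6.
P2: D(K, 0xDE) = 0xB6.
P3: D(K, 0x98) = 0xF0.
Blocks that differ from the original plaintext: P3.

P1 = 0xB6, P2 = 0xB6, P3 = 0xF0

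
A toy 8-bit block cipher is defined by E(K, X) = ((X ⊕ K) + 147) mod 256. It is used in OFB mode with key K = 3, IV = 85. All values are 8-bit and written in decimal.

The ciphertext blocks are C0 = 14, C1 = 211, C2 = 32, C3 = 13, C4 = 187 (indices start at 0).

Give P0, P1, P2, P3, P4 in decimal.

OFB decryption: S_i = E(K, S_{i−1}) with S_{−1} = IV; P_i = C_i ⊕ S_i.
P0: S = E(K, 85) = 233; 14 ⊕ 233 = 231.
P1: S = E(K, 233) = 125; 211 ⊕ 125 = 174.
P2: S = E(K, 125) = 17; 32 ⊕ 17 = 49.
P3: S = E(K, 17) = 165; 13 ⊕ 165 = 168.
P4: S = E(K, 165) = 57; 187 ⊕ 57 = 130.

P0 = 231, P1 = 174, P2 = 49, P3 = 168, P4 = 130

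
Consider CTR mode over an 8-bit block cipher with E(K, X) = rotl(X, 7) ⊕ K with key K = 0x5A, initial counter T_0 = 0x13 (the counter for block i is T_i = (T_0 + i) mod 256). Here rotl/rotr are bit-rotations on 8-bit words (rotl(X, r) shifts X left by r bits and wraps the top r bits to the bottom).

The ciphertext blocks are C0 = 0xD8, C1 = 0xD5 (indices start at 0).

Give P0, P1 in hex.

CTR decryption: S_i = E(K, T_i) where T_i is the counter for block i; P_i = C_i ⊕ S_i.
P0: T = 0x13, S = E(K, T) = 0xD3; 0xD8 ⊕ 0xD3 = 0x0B.
P1: T = 0x14, S = E(K, T) = 0x50; 0xD5 ⊕ 0x50 = 0x85.

P0 = 0x0B, P1 = 0x85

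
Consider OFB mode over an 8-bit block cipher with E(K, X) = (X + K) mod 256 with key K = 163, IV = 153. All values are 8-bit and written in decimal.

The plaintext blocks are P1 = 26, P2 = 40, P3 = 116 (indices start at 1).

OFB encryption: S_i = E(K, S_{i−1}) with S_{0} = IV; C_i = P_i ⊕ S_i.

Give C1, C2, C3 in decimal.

C1: S = E(K, 153) = 60; 26 ⊕ 60 = 38.
C2: S = E(K, 60) = 223; 40 ⊕ 223 = 247.
C3: S = E(K, 223) = 130; 116 ⊕ 130 = 246.

C1 = 38, C2 = 247, C3 = 246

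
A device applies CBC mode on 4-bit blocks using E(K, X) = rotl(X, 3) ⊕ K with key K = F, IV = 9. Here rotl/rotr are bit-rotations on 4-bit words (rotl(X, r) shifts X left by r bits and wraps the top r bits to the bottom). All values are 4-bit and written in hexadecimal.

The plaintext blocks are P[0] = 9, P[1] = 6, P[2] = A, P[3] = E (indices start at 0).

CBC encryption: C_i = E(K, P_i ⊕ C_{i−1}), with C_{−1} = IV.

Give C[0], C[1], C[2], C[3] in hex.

C[0] = F, C[1] = 3, C[2] = 3, C[3] = 1

C[0]: P[0] ⊕ 9 = 0; E(K, 0) = F.
C[1]: P[1] ⊕ F = 9; E(K, 9) = 3.
C[2]: P[2] ⊕ 3 = 9; E(K, 9) = 3.
C[3]: P[3] ⊕ 3 = D; E(K, D) = 1.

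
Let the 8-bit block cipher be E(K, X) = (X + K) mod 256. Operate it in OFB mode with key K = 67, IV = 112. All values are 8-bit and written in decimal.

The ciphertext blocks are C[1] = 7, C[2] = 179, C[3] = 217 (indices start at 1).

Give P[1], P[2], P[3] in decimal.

OFB decryption: S_i = E(K, S_{i−1}) with S_{0} = IV; P_i = C_i ⊕ S_i.
P[1]: S = E(K, 112) = 179; 7 ⊕ 179 = 180.
P[2]: S = E(K, 179) = 246; 179 ⊕ 246 = 69.
P[3]: S = E(K, 246) = 57; 217 ⊕ 57 = 224.

P[1] = 180, P[2] = 69, P[3] = 224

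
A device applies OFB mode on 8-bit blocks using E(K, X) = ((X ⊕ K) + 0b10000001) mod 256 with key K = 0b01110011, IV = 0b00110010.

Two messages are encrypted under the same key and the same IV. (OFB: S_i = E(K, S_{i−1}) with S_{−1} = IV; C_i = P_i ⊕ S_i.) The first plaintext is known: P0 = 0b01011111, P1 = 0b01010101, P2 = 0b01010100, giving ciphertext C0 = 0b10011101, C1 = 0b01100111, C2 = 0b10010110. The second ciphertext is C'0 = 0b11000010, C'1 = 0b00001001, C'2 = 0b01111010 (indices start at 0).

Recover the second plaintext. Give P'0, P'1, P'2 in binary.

P'0 = 0b00000000, P'1 = 0b00111011, P'2 = 0b10111000

In OFB with a reused IV, both messages share the same keystream S_i, so C_i ⊕ C'_i = P_i ⊕ P'_i and thus P'_i = P_i ⊕ C_i ⊕ C'_i.
P'0: 0b01011111 ⊕ 0b10011101 ⊕ 0b11000010 = 0b00000000.
P'1: 0b01010101 ⊕ 0b01100111 ⊕ 0b00001001 = 0b00111011.
P'2: 0b01010100 ⊕ 0b10010110 ⊕ 0b01111010 = 0b10111000.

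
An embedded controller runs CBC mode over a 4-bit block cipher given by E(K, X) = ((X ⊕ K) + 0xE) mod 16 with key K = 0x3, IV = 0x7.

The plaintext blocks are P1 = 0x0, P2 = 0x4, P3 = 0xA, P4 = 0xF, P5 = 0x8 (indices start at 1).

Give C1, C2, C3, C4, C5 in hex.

CBC encryption: C_i = E(K, P_i ⊕ C_{i−1}), with C_{0} = IV.
C1: P1 ⊕ 0x7 = 0x7; E(K, 0x7) = 0x2.
C2: P2 ⊕ 0x2 = 0x6; E(K, 0x6) = 0x3.
C3: P3 ⊕ 0x3 = 0x9; E(K, 0x9) = 0x8.
C4: P4 ⊕ 0x8 = 0x7; E(K, 0x7) = 0x2.
C5: P5 ⊕ 0x2 = 0xA; E(K, 0xA) = 0x7.

C1 = 0x2, C2 = 0x3, C3 = 0x8, C4 = 0x2, C5 = 0x7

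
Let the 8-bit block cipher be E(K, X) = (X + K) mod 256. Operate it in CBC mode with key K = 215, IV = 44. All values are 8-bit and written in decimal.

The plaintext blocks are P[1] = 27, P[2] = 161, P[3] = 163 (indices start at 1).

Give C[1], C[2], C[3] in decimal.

CBC encryption: C_i = E(K, P_i ⊕ C_{i−1}), with C_{0} = IV.
C[1]: P[1] ⊕ 44 = 55; E(K, 55) = 14.
C[2]: P[2] ⊕ 14 = 175; E(K, 175) = 134.
C[3]: P[3] ⊕ 134 = 37; E(K, 37) = 252.

C[1] = 14, C[2] = 134, C[3] = 252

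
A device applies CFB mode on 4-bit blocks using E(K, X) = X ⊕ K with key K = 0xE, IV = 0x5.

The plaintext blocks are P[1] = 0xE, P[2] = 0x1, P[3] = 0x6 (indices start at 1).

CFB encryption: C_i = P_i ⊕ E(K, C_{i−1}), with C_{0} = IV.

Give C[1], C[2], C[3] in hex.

C[1] = 0x5, C[2] = 0xA, C[3] = 0x2

C[1]: E(K, 0x5) = 0xB; 0xE ⊕ 0xB = 0x5.
C[2]: E(K, 0x5) = 0xB; 0x1 ⊕ 0xB = 0xA.
C[3]: E(K, 0xA) = 0x4; 0x6 ⊕ 0x4 = 0x2.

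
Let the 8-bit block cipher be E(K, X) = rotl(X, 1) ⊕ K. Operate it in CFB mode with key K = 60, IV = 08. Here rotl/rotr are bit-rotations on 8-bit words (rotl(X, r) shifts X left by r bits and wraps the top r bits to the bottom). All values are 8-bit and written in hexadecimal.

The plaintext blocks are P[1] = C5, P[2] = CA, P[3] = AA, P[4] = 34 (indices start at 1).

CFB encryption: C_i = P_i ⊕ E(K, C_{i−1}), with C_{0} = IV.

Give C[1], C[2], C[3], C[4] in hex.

C[1] = B5, C[2] = C1, C[3] = 49, C[4] = C6

C[1]: E(K, 08) = 70; C5 ⊕ 70 = B5.
C[2]: E(K, B5) = 0B; CA ⊕ 0B = C1.
C[3]: E(K, C1) = E3; AA ⊕ E3 = 49.
C[4]: E(K, 49) = F2; 34 ⊕ F2 = C6.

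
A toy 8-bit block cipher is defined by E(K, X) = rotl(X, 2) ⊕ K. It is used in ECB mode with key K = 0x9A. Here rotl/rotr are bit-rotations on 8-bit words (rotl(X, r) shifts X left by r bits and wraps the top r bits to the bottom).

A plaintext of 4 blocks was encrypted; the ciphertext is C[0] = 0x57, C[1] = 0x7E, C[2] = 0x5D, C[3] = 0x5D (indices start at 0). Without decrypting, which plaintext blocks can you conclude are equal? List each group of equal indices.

P[2] = P[3]

ECB encrypts each block independently with the same key, so equal ciphertext blocks imply equal plaintext blocks.
C[2] = C[3] = 0x5D, so P[2] = P[3].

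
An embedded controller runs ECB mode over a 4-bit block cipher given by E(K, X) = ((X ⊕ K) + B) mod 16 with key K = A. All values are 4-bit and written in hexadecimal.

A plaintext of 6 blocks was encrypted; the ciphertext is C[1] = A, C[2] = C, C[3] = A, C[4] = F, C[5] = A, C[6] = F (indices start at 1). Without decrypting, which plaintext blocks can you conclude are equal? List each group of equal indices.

P[1] = P[3] = P[5]; P[4] = P[6]

ECB encrypts each block independently with the same key, so equal ciphertext blocks imply equal plaintext blocks.
C[1] = C[3] = C[5] = A, so P[1] = P[3] = P[5].
C[4] = C[6] = F, so P[4] = P[6].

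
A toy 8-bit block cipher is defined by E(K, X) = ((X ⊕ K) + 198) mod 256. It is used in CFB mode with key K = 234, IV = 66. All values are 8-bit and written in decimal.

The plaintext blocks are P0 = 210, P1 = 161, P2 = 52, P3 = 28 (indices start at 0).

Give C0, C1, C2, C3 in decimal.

C0 = 188, C1 = 189, C2 = 41, C3 = 149

CFB encryption: C_i = P_i ⊕ E(K, C_{i−1}), with C_{−1} = IV.
C0: E(K, 66) = 110; 210 ⊕ 110 = 188.
C1: E(K, 188) = 28; 161 ⊕ 28 = 189.
C2: E(K, 189) = 29; 52 ⊕ 29 = 41.
C3: E(K, 41) = 137; 28 ⊕ 137 = 149.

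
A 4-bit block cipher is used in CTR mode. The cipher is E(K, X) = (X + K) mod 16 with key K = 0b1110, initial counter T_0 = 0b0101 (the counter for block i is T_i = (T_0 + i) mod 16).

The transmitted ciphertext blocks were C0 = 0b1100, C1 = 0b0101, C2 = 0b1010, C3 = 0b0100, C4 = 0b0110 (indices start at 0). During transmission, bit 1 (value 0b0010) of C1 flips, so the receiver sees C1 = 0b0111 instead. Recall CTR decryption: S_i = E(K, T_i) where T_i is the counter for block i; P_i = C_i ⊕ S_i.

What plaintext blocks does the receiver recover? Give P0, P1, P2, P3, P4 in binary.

P0 = 0b1111, P1 = 0b0011, P2 = 0b1111, P3 = 0b0010, P4 = 0b0001

Only C1 changed, to 0b0111. In CTR, a change in C_i flips the same bit in P_i only; the keystream is unaffected. Decrypting the received ciphertext:
P0: T = 0b0101, S = E(K, T) = 0b0011; 0b1100 ⊕ 0b0011 = 0b1111.
P1: T = 0b0110, S = E(K, T) = 0b0100; 0b0111 ⊕ 0b0100 = 0b0011.
P2: T = 0b0111, S = E(K, T) = 0b0101; 0b1010 ⊕ 0b0101 = 0b1111.
P3: T = 0b1000, S = E(K, T) = 0b0110; 0b0100 ⊕ 0b0110 = 0b0010.
P4: T = 0b1001, S = E(K, T) = 0b0111; 0b0110 ⊕ 0b0111 = 0b0001.
Blocks that differ from the original plaintext: P1.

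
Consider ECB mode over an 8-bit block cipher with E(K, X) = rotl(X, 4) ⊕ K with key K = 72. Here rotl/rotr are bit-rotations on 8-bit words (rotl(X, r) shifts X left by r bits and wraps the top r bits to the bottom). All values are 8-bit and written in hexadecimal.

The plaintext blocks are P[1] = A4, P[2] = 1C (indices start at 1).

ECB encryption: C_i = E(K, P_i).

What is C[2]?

C[2]: E(K, 1C) = B3.

C[2] = B3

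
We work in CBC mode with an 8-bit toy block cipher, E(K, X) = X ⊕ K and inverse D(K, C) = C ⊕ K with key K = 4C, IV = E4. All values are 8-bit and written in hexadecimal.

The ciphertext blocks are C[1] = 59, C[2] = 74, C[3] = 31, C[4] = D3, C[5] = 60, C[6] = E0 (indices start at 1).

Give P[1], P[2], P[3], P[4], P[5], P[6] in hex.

CBC decryption: P_i = D(K, C_i) ⊕ C_{i−1}, with C_{0} = IV.
P[1]: D(K, 59) = 15; 15 ⊕ E4 = F1.
P[2]: D(K, 74) = 38; 38 ⊕ 59 = 61.
P[3]: D(K, 31) = 7D; 7D ⊕ 74 = 09.
P[4]: D(K, D3) = 9F; 9F ⊕ 31 = AE.
P[5]: D(K, 60) = 2C; 2C ⊕ D3 = FF.
P[6]: D(K, E0) = AC; AC ⊕ 60 = CC.

P[1] = F1, P[2] = 61, P[3] = 09, P[4] = AE, P[5] = FF, P[6] = CC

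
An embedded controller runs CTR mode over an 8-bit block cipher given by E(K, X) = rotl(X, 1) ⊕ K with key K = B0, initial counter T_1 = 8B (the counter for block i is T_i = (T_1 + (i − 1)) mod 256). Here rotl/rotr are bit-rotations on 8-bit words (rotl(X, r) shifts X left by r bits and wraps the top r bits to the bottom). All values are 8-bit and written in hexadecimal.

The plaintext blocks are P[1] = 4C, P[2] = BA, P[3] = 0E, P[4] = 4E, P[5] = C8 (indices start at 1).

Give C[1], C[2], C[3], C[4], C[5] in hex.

C[1] = EB, C[2] = 13, C[3] = A5, C[4] = E3, C[5] = 67

CTR encryption: S_i = E(K, T_i) where T_i is the counter for block i; C_i = P_i ⊕ S_i.
C[1]: T = 8B, S = E(K, T) = A7; 4C ⊕ A7 = EB.
C[2]: T = 8C, S = E(K, T) = A9; BA ⊕ A9 = 13.
C[3]: T = 8D, S = E(K, T) = AB; 0E ⊕ AB = A5.
C[4]: T = 8E, S = E(K, T) = AD; 4E ⊕ AD = E3.
C[5]: T = 8F, S = E(K, T) = AF; C8 ⊕ AF = 67.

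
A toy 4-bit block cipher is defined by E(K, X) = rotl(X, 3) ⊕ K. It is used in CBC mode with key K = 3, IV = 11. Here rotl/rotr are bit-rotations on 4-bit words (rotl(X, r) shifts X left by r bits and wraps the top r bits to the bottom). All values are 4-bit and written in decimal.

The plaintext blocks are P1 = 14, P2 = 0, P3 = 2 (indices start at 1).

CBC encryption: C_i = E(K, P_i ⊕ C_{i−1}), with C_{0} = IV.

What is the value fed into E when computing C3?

13

C1: P1 ⊕ 11 = 5; E(K, 5) = 9.
C2: P2 ⊕ 9 = 9; E(K, 9) = 15.
C3: P3 ⊕ 15 = 13; E(K, 13) = 13.
So the input to E for block 3 is 13.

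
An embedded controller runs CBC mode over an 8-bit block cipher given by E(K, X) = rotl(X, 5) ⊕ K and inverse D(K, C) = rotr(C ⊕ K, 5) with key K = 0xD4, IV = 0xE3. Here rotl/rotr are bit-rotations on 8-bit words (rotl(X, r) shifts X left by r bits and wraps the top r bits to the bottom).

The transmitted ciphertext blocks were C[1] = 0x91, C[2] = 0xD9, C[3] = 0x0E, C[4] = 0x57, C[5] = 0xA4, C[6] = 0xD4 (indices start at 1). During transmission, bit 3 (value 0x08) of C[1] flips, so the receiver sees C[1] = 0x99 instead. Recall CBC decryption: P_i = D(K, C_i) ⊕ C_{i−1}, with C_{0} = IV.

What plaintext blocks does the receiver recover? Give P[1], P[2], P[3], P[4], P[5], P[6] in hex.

Only C[1] changed, to 0x99. In CBC, a change in C_i garbles P_i and flips the same bit in P_{i+1}. Decrypting the received ciphertext:
P[1]: D(K, 0x99) = 0x6A; 0x6A ⊕ 0xE3 = 0x89.
P[2]: D(K, 0xD9) = 0x68; 0x68 ⊕ 0x99 = 0xF1.
P[3]: D(K, 0x0E) = 0xD6; 0xD6 ⊕ 0xD9 = 0x0F.
P[4]: D(K, 0x57) = 0x1C; 0x1C ⊕ 0x0E = 0x12.
P[5]: D(K, 0xA4) = 0x83; 0x83 ⊕ 0x57 = 0xD4.
P[6]: D(K, 0xD4) = 0x00; 0x00 ⊕ 0xA4 = 0xA4.
Blocks that differ from the original plaintext: P[1], P[2].

P[1] = 0x89, P[2] = 0xF1, P[3] = 0x0F, P[4] = 0x12, P[5] = 0xD4, P[6] = 0xA4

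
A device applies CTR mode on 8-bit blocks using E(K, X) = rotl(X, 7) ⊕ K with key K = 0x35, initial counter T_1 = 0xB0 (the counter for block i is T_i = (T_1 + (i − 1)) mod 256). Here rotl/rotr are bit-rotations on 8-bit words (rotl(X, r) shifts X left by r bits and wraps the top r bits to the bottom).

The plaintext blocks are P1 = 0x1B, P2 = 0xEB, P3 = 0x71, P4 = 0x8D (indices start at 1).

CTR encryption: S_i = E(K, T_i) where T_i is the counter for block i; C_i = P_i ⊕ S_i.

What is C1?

C1 = 0x76

C1: T = 0xB0, S = E(K, T) = 0x6D; 0x1B ⊕ 0x6D = 0x76.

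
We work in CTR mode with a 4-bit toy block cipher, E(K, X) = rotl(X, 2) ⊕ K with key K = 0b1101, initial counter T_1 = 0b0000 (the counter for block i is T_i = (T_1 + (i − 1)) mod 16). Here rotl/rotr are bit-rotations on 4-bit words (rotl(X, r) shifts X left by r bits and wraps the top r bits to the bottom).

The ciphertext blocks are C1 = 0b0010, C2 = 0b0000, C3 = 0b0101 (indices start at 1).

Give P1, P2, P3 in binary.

CTR decryption: S_i = E(K, T_i) where T_i is the counter for block i; P_i = C_i ⊕ S_i.
P1: T = 0b0000, S = E(K, T) = 0b1101; 0b0010 ⊕ 0b1101 = 0b1111.
P2: T = 0b0001, S = E(K, T) = 0b1001; 0b0000 ⊕ 0b1001 = 0b1001.
P3: T = 0b0010, S = E(K, T) = 0b0101; 0b0101 ⊕ 0b0101 = 0b0000.

P1 = 0b1111, P2 = 0b1001, P3 = 0b0000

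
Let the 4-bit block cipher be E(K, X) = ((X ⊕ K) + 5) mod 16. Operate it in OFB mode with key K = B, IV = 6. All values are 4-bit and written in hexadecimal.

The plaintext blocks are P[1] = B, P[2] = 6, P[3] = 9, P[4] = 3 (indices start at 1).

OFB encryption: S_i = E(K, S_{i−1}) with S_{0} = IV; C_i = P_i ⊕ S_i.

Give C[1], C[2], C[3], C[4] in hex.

C[1]: S = E(K, 6) = 2; B ⊕ 2 = 9.
C[2]: S = E(K, 2) = E; 6 ⊕ E = 8.
C[3]: S = E(K, E) = A; 9 ⊕ A = 3.
C[4]: S = E(K, A) = 6; 3 ⊕ 6 = 5.

C[1] = 9, C[2] = 8, C[3] = 3, C[4] = 5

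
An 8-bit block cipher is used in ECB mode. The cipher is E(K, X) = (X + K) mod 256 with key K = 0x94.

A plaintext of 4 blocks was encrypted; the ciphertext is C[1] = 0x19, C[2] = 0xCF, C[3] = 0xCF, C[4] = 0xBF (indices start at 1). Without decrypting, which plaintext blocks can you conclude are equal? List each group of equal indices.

ECB encrypts each block independently with the same key, so equal ciphertext blocks imply equal plaintext blocks.
C[2] = C[3] = 0xCF, so P[2] = P[3].

P[2] = P[3]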